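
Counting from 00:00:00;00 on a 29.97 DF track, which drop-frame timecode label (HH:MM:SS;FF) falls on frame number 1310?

Ten DF minutes hold 17982 frames, so frame 1310 lies in block 0 (frames 0–17981) with 1310 frames into that block.
The block's first minute is 1800 frames and the rest 1798 each; 1310 frames reaches minute 0, so 0 × 18 + 0 × 2 = 0 labels have been skipped so far.
Adding those back, label number 1310 + 0 = 1310 at 30 labels/s is 43 s + 20 f = 0 h 0 min 43 s frame 20, i.e. 00:00:43;20.

00:00:43;20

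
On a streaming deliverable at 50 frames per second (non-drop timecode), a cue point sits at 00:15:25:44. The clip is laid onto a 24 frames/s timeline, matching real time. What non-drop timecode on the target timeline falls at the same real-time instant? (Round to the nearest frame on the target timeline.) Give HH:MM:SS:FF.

Source frame index: (0×3600 + 15×60 + 25) × 50 + 44 = 46294.
Real time: 46294 / (50) = 23147/25 s.
Target frame: (23147/25) × (24) = 555528/25 ≈ 22221.120 → 22221.
At 24 labels/s: frame 22221 → 00:15:25:21.

00:15:25:21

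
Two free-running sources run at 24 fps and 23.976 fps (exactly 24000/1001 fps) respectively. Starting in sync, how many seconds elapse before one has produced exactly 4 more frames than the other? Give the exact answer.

1001/6 seconds

The gap grows by |24000/1001 − 24| = 24/1001 frames per second.
Time for a 4-frame gap: 4 ÷ (24/1001) = 1001/6 s.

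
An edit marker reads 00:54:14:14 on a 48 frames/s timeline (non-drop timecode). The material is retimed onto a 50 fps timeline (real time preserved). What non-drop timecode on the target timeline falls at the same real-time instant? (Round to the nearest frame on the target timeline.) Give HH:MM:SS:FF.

00:54:14:15

Source frame index: (0×3600 + 54×60 + 14) × 48 + 14 = 156206.
Real time: 156206 / (48) = 78103/24 s.
Target frame: (78103/24) × (50) = 1952575/12 ≈ 162714.583 → 162715.
At 50 labels/s: frame 162715 → 00:54:14:15.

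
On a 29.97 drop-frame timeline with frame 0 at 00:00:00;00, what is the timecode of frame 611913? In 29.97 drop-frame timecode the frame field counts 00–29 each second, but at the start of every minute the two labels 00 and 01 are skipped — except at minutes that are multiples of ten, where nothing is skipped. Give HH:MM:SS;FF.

Ten DF minutes hold 17982 frames, so frame 611913 lies in block 34 (frames 611388–629369) with 525 frames into that block.
The block's first minute is 1800 frames and the rest 1798 each; 525 frames reaches minute 0, so 34 × 18 + 0 × 2 = 612 labels have been skipped so far.
Adding those back, label number 611913 + 612 = 612525 at 30 labels/s is 20417 s + 15 f = 5 h 40 min 17 s frame 15, i.e. 05:40:17;15.

05:40:17;15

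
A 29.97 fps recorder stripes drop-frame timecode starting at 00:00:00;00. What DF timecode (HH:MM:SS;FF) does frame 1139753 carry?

10:33:49;23

Ten DF minutes hold 17982 frames, so frame 1139753 lies in block 63 (frames 1132866–1150847) with 6887 frames into that block.
The block's first minute is 1800 frames and the rest 1798 each; 6887 frames reaches minute 3, so 63 × 18 + 3 × 2 = 1140 labels have been skipped so far.
Adding those back, label number 1139753 + 1140 = 1140893 at 30 labels/s is 38029 s + 23 f = 10 h 33 min 49 s frame 23, i.e. 10:33:49;23.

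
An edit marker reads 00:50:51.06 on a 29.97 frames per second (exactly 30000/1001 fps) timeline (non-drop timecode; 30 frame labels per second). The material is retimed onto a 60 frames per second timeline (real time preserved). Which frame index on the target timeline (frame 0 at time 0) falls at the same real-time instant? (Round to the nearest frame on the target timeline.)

Source frame index: (0×3600 + 50×60 + 51) × 30 + 6 = 91536.
Real time: 91536 / (30000/1001) = 1908907/625 s.
Target frame: (1908907/625) × (60) = 22906884/125 ≈ 183255.072 → 183255.

frame 183255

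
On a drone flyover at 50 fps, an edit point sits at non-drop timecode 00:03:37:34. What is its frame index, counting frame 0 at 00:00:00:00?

Total seconds to the label: (0 × 3600 + 3 × 60 + 37) = 217.
Frame index = 217 × 50 + 34 = 10884.

frame 10884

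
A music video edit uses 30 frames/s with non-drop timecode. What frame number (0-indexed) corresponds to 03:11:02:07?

Total seconds to the label: (3 × 3600 + 11 × 60 + 2) = 11462.
Frame index = 11462 × 30 + 7 = 343867.

frame 343867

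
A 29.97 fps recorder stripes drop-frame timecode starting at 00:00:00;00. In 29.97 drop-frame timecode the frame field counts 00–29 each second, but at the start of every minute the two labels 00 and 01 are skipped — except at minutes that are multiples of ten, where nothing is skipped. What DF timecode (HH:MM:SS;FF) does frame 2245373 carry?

20:48:40;21

Each 10-minute DF block holds 10 × 60 × 30 − 9 × 2 = 17982 frames. 2245373 ÷ 17982 → 124 full blocks, remainder 15605.
Within the partial block the first minute is 1800 frames and each further minute 1798, so 8 further minute boundaries passed. Total skipped labels = 18 × 124 + 2 × 8 = 2248.
Non-drop label index = 2245373 + 2248 = 2247621; at 30 labels/s that is 20:48:40:21, i.e. DF 20:48:40;21.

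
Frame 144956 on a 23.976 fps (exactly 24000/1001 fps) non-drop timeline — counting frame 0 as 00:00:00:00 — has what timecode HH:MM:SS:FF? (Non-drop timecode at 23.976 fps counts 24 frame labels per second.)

144956 ÷ 24 = 6039 full seconds, remainder 20 frames.
6039 s = 1 h 40 min 39 s.
Timecode: 01:40:39:20.

01:40:39:20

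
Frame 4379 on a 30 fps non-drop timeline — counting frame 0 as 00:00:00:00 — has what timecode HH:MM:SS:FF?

4379 ÷ 30 = 145 full seconds, remainder 29 frames.
145 s = 0 h 2 min 25 s.
Timecode: 00:02:25:29.

00:02:25:29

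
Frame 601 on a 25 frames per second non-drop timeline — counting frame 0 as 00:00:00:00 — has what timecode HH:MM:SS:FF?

601 ÷ 25 = 24 full seconds, remainder 1 frame.
24 s = 0 h 0 min 24 s.
Timecode: 00:00:24:01.

00:00:24:01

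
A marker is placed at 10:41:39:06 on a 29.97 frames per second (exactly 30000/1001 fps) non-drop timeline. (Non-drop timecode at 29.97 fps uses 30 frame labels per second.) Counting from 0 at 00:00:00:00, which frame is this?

frame 1154976

Total seconds to the label: (10 × 3600 + 41 × 60 + 39) = 38499.
Frame index = 38499 × 30 + 6 = 1154976.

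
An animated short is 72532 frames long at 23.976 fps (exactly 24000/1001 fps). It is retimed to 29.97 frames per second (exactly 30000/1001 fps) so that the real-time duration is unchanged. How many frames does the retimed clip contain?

Target frames = source frames × (target rate / source rate) = 72532 × (30000/1001)/(24000/1001) = 72532 × 5/4 = 90665.

90665 frames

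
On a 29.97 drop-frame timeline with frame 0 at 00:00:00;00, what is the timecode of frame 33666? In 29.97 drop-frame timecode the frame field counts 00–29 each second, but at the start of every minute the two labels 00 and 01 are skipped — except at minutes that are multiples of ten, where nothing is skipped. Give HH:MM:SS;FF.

Each 10-minute DF block holds 10 × 60 × 30 − 9 × 2 = 17982 frames. 33666 ÷ 17982 → 1 full block, remainder 15684.
Within the partial block the first minute is 1800 frames and each further minute 1798, so 8 further minute boundaries passed. Total skipped labels = 18 × 1 + 2 × 8 = 34.
Non-drop label index = 33666 + 34 = 33700; at 30 labels/s that is 00:18:43:10, i.e. DF 00:18:43;10.

00:18:43;10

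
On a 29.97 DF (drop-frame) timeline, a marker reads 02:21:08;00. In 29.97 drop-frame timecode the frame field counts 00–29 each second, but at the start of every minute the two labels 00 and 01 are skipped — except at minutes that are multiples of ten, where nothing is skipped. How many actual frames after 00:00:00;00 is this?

253786

As if non-drop at 30 labels/s: (2 × 3600 + 21 × 60 + 8) × 30 + 0 = 254040.
Minute boundaries passed: 141; those not divisible by 10: 141 − 14 = 127; dropped labels = 2 × 127 = 254.
Actual frame index = 254040 − 254 = 253786.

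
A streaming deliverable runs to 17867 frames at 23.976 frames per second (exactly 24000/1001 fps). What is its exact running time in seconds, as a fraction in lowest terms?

Running time = 17867 ÷ (24000/1001) = 17867 × 1001/24000 = 17884867/24000 s.

17884867/24000 seconds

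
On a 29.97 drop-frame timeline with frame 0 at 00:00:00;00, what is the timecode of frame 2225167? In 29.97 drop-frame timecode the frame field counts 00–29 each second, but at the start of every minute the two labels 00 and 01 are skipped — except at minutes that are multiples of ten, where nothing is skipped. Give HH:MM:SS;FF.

20:37:26;15

Ten DF minutes hold 17982 frames, so frame 2225167 lies in block 123 (frames 2211786–2229767) with 13381 frames into that block.
The block's first minute is 1800 frames and the rest 1798 each; 13381 frames reaches minute 7, so 123 × 18 + 7 × 2 = 2228 labels have been skipped so far.
Adding those back, label number 2225167 + 2228 = 2227395 at 30 labels/s is 74246 s + 15 f = 20 h 37 min 26 s frame 15, i.e. 20:37:26;15.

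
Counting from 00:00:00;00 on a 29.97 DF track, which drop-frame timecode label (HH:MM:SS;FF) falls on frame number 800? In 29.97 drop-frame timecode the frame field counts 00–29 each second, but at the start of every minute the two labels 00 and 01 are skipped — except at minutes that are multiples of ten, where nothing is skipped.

Each 10-minute DF block holds 10 × 60 × 30 − 9 × 2 = 17982 frames. 800 ÷ 17982 → 0 full blocks, remainder 800.
Within the partial block the first minute is 1800 frames and each further minute 1798, so 0 further minute boundaries passed. Total skipped labels = 18 × 0 + 2 × 0 = 0.
Non-drop label index = 800 + 0 = 800; at 30 labels/s that is 00:00:26:20, i.e. DF 00:00:26;20.

00:00:26;20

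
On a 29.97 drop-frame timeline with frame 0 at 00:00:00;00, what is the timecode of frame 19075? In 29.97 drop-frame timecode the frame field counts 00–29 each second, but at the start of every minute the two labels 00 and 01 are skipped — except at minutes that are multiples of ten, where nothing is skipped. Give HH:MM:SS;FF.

00:10:36;13

Each 10-minute DF block holds 10 × 60 × 30 − 9 × 2 = 17982 frames. 19075 ÷ 17982 → 1 full block, remainder 1093.
Within the partial block the first minute is 1800 frames and each further minute 1798, so 0 further minute boundaries passed. Total skipped labels = 18 × 1 + 2 × 0 = 18.
Non-drop label index = 19075 + 18 = 19093; at 30 labels/s that is 00:10:36:13, i.e. DF 00:10:36;13.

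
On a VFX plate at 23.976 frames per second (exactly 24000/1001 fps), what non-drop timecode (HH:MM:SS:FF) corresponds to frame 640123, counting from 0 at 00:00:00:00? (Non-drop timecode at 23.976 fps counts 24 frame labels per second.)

640123 ÷ 24 = 26671 full seconds, remainder 19 frames.
26671 s = 7 h 24 min 31 s.
Timecode: 07:24:31:19.

07:24:31:19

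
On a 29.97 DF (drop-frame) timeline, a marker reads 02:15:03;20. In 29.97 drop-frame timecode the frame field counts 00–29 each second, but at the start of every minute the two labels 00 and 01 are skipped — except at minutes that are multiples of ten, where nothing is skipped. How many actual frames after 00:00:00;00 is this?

Complete 10-minute blocks: 13, each 17982 frames → 233766.
Remaining 5 whole minutes in the current block: 1800 + 4 × 1798 = 8992 frames.
Within the current minute: 3 × 30 + 20 − 2 = 108 (labels ;00/;01 skipped at this minute). Total = 233766 + 8992 + 108 = 242866.

242866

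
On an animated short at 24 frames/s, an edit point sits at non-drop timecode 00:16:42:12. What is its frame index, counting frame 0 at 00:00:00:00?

frame 24060

Total seconds to the label: (0 × 3600 + 16 × 60 + 42) = 1002.
Frame index = 1002 × 24 + 12 = 24060.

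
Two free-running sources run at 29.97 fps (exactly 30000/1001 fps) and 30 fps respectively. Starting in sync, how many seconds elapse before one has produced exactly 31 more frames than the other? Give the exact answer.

31031/30 seconds

The gap grows by |30 − 30000/1001| = 30/1001 frames per second.
Time for a 31-frame gap: 31 ÷ (30/1001) = 31031/30 s.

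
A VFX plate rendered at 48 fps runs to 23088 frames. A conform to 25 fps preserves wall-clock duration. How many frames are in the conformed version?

Target frames = source frames × (target rate / source rate) = 23088 × (25)/(48) = 23088 × 25/48 = 12025.

12025 frames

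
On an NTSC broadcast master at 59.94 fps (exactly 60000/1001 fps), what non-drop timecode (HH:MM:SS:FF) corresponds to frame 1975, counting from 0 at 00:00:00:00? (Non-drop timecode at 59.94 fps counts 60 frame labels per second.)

00:00:32:55

1975 ÷ 60 = 32 full seconds, remainder 55 frames.
32 s = 0 h 0 min 32 s.
Timecode: 00:00:32:55.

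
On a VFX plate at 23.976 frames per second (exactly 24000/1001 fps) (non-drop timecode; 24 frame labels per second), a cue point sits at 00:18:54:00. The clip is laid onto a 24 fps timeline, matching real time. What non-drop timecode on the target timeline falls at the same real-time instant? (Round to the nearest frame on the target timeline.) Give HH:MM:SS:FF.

00:18:55:03

Source frame index: (0×3600 + 18×60 + 54) × 24 + 0 = 27216.
Real time: 27216 / (24000/1001) = 567567/500 s.
Target frame: (567567/500) × (24) = 3405402/125 ≈ 27243.216 → 27243.
At 24 labels/s: frame 27243 → 00:18:55:03.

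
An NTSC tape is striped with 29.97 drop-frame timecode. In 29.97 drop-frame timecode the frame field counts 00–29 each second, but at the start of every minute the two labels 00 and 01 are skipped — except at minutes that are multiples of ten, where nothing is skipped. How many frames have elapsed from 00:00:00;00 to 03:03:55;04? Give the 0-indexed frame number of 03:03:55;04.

Complete 10-minute blocks: 18, each 17982 frames → 323676.
Remaining 3 whole minutes in the current block: 1800 + 2 × 1798 = 5396 frames.
Within the current minute: 55 × 30 + 4 − 2 = 1652 (labels ;00/;01 skipped at this minute). Total = 323676 + 5396 + 1652 = 330724.

330724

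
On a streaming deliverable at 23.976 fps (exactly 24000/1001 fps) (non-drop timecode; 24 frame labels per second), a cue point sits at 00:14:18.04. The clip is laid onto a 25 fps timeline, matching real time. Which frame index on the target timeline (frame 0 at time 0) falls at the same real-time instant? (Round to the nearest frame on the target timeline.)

frame 21476

Source frame index: (0×3600 + 14×60 + 18) × 24 + 4 = 20596.
Real time: 20596 / (24000/1001) = 5154149/6000 s.
Target frame: (5154149/6000) × (25) = 5154149/240 ≈ 21475.621 → 21476.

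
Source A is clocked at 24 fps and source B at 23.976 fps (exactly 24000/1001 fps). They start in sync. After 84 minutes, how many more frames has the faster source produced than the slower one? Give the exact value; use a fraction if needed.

17280/143 frames

84 min = 5040 s.
A emits 24 × 5040 = 120960 frames; B emits 24000/1001 × 5040 = 17280000/143.
Difference = 17280/143 frames (≈ 120.8392); B is behind A.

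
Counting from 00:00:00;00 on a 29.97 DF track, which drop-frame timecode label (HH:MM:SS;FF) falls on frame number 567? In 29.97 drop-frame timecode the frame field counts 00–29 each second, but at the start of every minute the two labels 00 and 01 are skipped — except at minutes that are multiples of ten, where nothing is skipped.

Ten DF minutes hold 17982 frames, so frame 567 lies in block 0 (frames 0–17981) with 567 frames into that block.
The block's first minute is 1800 frames and the rest 1798 each; 567 frames reaches minute 0, so 0 × 18 + 0 × 2 = 0 labels have been skipped so far.
Adding those back, label number 567 + 0 = 567 at 30 labels/s is 18 s + 27 f = 0 h 0 min 18 s frame 27, i.e. 00:00:18;27.

00:00:18;27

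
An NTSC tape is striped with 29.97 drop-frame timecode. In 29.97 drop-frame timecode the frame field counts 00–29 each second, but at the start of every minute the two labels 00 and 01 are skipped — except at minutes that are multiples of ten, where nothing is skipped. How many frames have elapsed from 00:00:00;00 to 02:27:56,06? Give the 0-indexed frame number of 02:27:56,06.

266020

Complete 10-minute blocks: 14, each 17982 frames → 251748.
Remaining 7 whole minutes in the current block: 1800 + 6 × 1798 = 12588 frames.
Within the current minute: 56 × 30 + 6 − 2 = 1684 (labels ;00/;01 skipped at this minute). Total = 251748 + 12588 + 1684 = 266020.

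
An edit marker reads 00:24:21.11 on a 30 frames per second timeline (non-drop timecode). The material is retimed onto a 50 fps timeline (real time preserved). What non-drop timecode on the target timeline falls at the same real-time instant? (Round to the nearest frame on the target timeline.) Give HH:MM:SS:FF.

00:24:21:18

Source frame index: (0×3600 + 24×60 + 21) × 30 + 11 = 43841.
Real time: 43841 / (30) = 43841/30 s.
Target frame: (43841/30) × (50) = 219205/3 ≈ 73068.333 → 73068.
At 50 labels/s: frame 73068 → 00:24:21:18.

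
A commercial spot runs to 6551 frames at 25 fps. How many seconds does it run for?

Running time = 6551 / (25) = 262.04 s.

262.04 seconds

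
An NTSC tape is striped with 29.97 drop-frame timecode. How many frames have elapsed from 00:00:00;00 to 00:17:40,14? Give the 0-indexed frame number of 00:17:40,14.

31782

Complete 10-minute blocks: 1, each 17982 frames → 17982.
Remaining 7 whole minutes in the current block: 1800 + 6 × 1798 = 12588 frames.
Within the current minute: 40 × 30 + 14 − 2 = 1212 (labels ;00/;01 skipped at this minute). Total = 17982 + 12588 + 1212 = 31782.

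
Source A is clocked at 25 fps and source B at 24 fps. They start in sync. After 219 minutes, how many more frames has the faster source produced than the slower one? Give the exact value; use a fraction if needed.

219 min = 13140 s.
A emits 25 × 13140 = 328500 frames; B emits 24 × 13140 = 315360.
Difference = 13140 frames; B is behind A.

13140 frames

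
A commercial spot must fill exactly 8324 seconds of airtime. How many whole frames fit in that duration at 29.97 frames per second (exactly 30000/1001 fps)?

249470 frames

Frames = 8324 × 30000/1001 = 249720000/1001 ≈ 249470.5295.
Complete frames: 249470.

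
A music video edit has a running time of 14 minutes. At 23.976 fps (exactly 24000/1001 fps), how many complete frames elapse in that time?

20139 frames

14 min = 840 s.
Frames = 840 × 24000/1001 = 2880000/143 ≈ 20139.8601.
Complete frames: 20139.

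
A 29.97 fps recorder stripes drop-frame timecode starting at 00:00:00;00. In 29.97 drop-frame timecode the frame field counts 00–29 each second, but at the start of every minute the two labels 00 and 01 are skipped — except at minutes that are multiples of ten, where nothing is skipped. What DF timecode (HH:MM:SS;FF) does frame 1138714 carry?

Ten DF minutes hold 17982 frames, so frame 1138714 lies in block 63 (frames 1132866–1150847) with 5848 frames into that block.
The block's first minute is 1800 frames and the rest 1798 each; 5848 frames reaches minute 3, so 63 × 18 + 3 × 2 = 1140 labels have been skipped so far.
Adding those back, label number 1138714 + 1140 = 1139854 at 30 labels/s is 37995 s + 4 f = 10 h 33 min 15 s frame 4, i.e. 10:33:15;04.

10:33:15;04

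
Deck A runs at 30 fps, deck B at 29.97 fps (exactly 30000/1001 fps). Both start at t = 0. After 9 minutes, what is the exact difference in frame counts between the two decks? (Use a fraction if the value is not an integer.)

16200/1001 frames

9 min = 540 s.
A emits 30 × 540 = 16200 frames; B emits 30000/1001 × 540 = 16200000/1001.
Difference = 16200/1001 frames (≈ 16.1838); B is behind A.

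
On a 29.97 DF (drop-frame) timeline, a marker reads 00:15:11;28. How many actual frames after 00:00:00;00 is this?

27330

As if non-drop at 30 labels/s: (0 × 3600 + 15 × 60 + 11) × 30 + 28 = 27358.
Minute boundaries passed: 15; those not divisible by 10: 15 − 1 = 14; dropped labels = 2 × 14 = 28.
Actual frame index = 27358 − 28 = 27330.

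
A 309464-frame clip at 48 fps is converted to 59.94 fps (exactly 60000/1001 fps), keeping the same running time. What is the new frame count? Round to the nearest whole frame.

386444 frames

Frames at target rate = 309464 × (60000/1001) / (48) = 386830000/1001 ≈ 386443.556.
Nearest whole frame: 386444.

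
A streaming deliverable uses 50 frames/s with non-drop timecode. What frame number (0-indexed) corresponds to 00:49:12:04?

147604

Total seconds to the label: (0 × 3600 + 49 × 60 + 12) = 2952.
Frame index = 2952 × 50 + 4 = 147604.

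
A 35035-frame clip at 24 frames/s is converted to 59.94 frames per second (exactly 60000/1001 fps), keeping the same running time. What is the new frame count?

Target frames = source frames × (target rate / source rate) = 35035 × (60000/1001)/(24) = 35035 × 2500/1001 = 87500.

87500 frames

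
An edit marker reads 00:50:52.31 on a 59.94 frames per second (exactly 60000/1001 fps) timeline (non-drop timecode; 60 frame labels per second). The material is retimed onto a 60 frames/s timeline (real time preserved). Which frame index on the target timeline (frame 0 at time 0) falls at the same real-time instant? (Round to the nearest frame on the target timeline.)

frame 183334

Source frame index: (0×3600 + 50×60 + 52) × 60 + 31 = 183151.
Real time: 183151 / (60000/1001) = 183334151/60000 s.
Target frame: (183334151/60000) × (60) = 183334151/1000 ≈ 183334.151 → 183334.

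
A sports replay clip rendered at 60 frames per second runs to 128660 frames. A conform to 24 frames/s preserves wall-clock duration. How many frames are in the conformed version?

51464 frames

Target frames = source frames × (target rate / source rate) = 128660 × (24)/(60) = 128660 × 2/5 = 51464.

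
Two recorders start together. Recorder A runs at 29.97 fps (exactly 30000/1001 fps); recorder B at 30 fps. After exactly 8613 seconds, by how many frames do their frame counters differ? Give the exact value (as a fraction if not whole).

A emits 30000/1001 × 8613 = 23490000/91 frames; B emits 30 × 8613 = 258390.
Difference = 23490/91 frames (≈ 258.1319); B is ahead of A.

23490/91 frames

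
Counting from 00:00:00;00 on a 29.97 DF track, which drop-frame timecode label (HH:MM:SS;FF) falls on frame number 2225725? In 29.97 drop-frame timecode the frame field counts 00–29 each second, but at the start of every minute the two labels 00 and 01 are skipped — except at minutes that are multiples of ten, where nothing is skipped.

Each 10-minute DF block holds 10 × 60 × 30 − 9 × 2 = 17982 frames. 2225725 ÷ 17982 → 123 full blocks, remainder 13939.
Within the partial block the first minute is 1800 frames and each further minute 1798, so 7 further minute boundaries passed. Total skipped labels = 18 × 123 + 2 × 7 = 2228.
Non-drop label index = 2225725 + 2228 = 2227953; at 30 labels/s that is 20:37:45:03, i.e. DF 20:37:45;03.

20:37:45;03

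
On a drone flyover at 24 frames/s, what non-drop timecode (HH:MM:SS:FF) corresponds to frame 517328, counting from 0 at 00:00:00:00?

517328 ÷ 24 = 21555 full seconds, remainder 8 frames.
21555 s = 5 h 59 min 15 s.
Timecode: 05:59:15:08.

05:59:15:08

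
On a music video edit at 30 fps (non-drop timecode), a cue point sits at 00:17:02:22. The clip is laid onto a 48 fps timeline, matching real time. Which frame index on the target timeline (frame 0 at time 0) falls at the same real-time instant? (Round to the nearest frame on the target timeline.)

frame 49091

Source frame index: (0×3600 + 17×60 + 2) × 30 + 22 = 30682.
Real time: 30682 / (30) = 15341/15 s.
Target frame: (15341/15) × (48) = 245456/5 ≈ 49091.200 → 49091.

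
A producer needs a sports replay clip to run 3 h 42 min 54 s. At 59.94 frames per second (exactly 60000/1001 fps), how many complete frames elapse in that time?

3 h 42 min 54 s = 13374 s.
Frames = 13374 × 60000/1001 = 802440000/1001 ≈ 801638.3616.
Complete frames: 801638.

801638 frames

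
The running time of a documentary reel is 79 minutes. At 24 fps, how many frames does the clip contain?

79 min = 4740 s.
Frames = 4740 × 24 = 113760.

113760 frames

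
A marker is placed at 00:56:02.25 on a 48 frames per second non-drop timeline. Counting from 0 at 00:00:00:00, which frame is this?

frame 161401

Total seconds to the label: (0 × 3600 + 56 × 60 + 2) = 3362.
Frame index = 3362 × 48 + 25 = 161401.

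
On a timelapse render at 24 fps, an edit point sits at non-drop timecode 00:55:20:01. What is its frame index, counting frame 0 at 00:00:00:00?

Total seconds to the label: (0 × 3600 + 55 × 60 + 20) = 3320.
Frame index = 3320 × 24 + 1 = 79681.

frame 79681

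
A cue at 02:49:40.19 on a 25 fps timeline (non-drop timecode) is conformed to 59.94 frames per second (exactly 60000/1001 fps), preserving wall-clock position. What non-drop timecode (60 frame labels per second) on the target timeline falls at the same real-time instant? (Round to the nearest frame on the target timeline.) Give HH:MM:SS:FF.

Source frame index: (2×3600 + 49×60 + 40) × 25 + 19 = 254519.
Real time: 254519 / (25) = 254519/25 s.
Target frame: (254519/25) × (60000/1001) = 610845600/1001 ≈ 610235.365 → 610235.
At 60 labels/s: frame 610235 → 02:49:30:35.

02:49:30:35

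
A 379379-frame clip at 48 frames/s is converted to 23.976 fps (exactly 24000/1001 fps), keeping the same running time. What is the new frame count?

Target frames = source frames × (target rate / source rate) = 379379 × (24000/1001)/(48) = 379379 × 500/1001 = 189500.

189500 frames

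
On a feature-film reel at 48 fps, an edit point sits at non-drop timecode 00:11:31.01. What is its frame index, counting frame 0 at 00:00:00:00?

frame 33169

Total seconds to the label: (0 × 3600 + 11 × 60 + 31) = 691.
Frame index = 691 × 48 + 1 = 33169.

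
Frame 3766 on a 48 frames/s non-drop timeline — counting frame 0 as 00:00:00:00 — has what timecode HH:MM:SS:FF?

00:01:18:22

3766 ÷ 48 = 78 full seconds, remainder 22 frames.
78 s = 0 h 1 min 18 s.
Timecode: 00:01:18:22.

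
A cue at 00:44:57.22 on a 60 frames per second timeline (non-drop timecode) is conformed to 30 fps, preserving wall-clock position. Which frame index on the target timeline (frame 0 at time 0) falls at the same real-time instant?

Source frame index: (0×3600 + 44×60 + 57) × 60 + 22 = 161842.
Real time: 161842 / (60) = 80921/30 s.
Target frame: (80921/30) × (30) = 80921.

frame 80921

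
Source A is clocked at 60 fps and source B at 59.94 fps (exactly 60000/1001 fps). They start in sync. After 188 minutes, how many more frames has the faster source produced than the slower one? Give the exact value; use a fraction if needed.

676800/1001 frames

188 min = 11280 s.
A emits 60 × 11280 = 676800 frames; B emits 60000/1001 × 11280 = 676800000/1001.
Difference = 676800/1001 frames (≈ 676.1239); B is behind A.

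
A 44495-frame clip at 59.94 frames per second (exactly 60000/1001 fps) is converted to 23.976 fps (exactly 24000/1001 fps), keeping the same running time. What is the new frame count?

Target frames = source frames × (target rate / source rate) = 44495 × (24000/1001)/(60000/1001) = 44495 × 2/5 = 17798.

17798 frames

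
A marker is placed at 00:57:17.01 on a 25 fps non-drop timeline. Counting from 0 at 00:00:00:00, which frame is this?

Total seconds to the label: (0 × 3600 + 57 × 60 + 17) = 3437.
Frame index = 3437 × 25 + 1 = 85926.

85926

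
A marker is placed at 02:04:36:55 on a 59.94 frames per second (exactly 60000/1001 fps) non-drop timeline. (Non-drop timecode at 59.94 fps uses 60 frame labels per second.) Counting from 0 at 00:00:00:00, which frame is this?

448615

Total seconds to the label: (2 × 3600 + 4 × 60 + 36) = 7476.
Frame index = 7476 × 60 + 55 = 448615.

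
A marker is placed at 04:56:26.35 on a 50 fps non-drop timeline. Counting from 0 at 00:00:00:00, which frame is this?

Total seconds to the label: (4 × 3600 + 56 × 60 + 26) = 17786.
Frame index = 17786 × 50 + 35 = 889335.

889335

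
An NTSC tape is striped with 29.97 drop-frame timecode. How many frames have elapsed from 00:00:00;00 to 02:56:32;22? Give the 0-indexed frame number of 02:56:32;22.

As if non-drop at 30 labels/s: (2 × 3600 + 56 × 60 + 32) × 30 + 22 = 317782.
Minute boundaries passed: 176; those not divisible by 10: 176 − 17 = 159; dropped labels = 2 × 159 = 318.
Actual frame index = 317782 − 318 = 317464.

317464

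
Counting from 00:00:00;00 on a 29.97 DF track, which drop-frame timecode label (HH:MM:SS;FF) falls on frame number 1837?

Ten DF minutes hold 17982 frames, so frame 1837 lies in block 0 (frames 0–17981) with 1837 frames into that block.
The block's first minute is 1800 frames and the rest 1798 each; 1837 frames reaches minute 1, so 0 × 18 + 1 × 2 = 2 labels have been skipped so far.
Adding those back, label number 1837 + 2 = 1839 at 30 labels/s is 61 s + 9 f = 0 h 1 min 1 s frame 9, i.e. 00:01:01;09.

00:01:01;09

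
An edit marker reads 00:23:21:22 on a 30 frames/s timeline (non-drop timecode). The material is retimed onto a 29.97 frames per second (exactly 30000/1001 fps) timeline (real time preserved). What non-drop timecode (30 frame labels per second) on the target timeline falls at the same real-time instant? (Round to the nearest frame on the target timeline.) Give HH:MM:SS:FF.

00:23:20:10

Source frame index: (0×3600 + 23×60 + 21) × 30 + 22 = 42052.
Real time: 42052 / (30) = 21026/15 s.
Target frame: (21026/15) × (30000/1001) = 42052000/1001 ≈ 42009.990 → 42010.
At 30 labels/s: frame 42010 → 00:23:20:10.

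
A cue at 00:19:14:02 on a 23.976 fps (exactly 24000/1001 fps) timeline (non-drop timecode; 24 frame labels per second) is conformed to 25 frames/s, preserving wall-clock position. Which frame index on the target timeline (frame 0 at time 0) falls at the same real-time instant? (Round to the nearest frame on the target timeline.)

Source frame index: (0×3600 + 19×60 + 14) × 24 + 2 = 27698.
Real time: 27698 / (24000/1001) = 13862849/12000 s.
Target frame: (13862849/12000) × (25) = 13862849/480 ≈ 28880.935 → 28881.

frame 28881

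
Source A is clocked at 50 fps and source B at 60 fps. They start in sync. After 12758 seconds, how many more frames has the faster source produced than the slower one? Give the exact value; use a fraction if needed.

127580 frames

A emits 50 × 12758 = 637900 frames; B emits 60 × 12758 = 765480.
Difference = 127580 frames; B is ahead of A.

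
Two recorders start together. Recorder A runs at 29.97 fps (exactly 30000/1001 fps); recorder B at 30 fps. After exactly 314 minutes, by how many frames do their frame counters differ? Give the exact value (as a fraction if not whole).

565200/1001 frames

314 min = 18840 s.
A emits 30000/1001 × 18840 = 565200000/1001 frames; B emits 30 × 18840 = 565200.
Difference = 565200/1001 frames (≈ 564.6354); B is ahead of A.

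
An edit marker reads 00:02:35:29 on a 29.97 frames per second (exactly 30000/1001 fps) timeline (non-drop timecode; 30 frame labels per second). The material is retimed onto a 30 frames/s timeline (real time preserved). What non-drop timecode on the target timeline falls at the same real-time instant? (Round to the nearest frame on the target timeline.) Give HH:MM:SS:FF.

00:02:36:04

Source frame index: (0×3600 + 2×60 + 35) × 30 + 29 = 4679.
Real time: 4679 / (30000/1001) = 4683679/30000 s.
Target frame: (4683679/30000) × (30) = 4683679/1000 ≈ 4683.679 → 4684.
At 30 labels/s: frame 4684 → 00:02:36:04.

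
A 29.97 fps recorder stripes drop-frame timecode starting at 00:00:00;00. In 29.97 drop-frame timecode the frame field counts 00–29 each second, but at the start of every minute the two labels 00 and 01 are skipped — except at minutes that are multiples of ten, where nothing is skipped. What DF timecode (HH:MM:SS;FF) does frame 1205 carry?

Ten DF minutes hold 17982 frames, so frame 1205 lies in block 0 (frames 0–17981) with 1205 frames into that block.
The block's first minute is 1800 frames and the rest 1798 each; 1205 frames reaches minute 0, so 0 × 18 + 0 × 2 = 0 labels have been skipped so far.
Adding those back, label number 1205 + 0 = 1205 at 30 labels/s is 40 s + 5 f = 0 h 0 min 40 s frame 5, i.e. 00:00:40;05.

00:00:40;05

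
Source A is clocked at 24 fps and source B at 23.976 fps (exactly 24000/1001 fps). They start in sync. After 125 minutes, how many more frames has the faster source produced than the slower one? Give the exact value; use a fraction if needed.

125 min = 7500 s.
A emits 24 × 7500 = 180000 frames; B emits 24000/1001 × 7500 = 180000000/1001.
Difference = 180000/1001 frames (≈ 179.8202); B is behind A.

180000/1001 frames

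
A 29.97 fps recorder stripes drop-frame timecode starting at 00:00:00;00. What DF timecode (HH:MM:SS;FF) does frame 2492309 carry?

Each 10-minute DF block holds 10 × 60 × 30 − 9 × 2 = 17982 frames. 2492309 ÷ 17982 → 138 full blocks, remainder 10793.
Within the partial block the first minute is 1800 frames and each further minute 1798, so 6 further minute boundaries passed. Total skipped labels = 18 × 138 + 2 × 6 = 2496.
Non-drop label index = 2492309 + 2496 = 2494805; at 30 labels/s that is 23:06:00:05, i.e. DF 23:06:00;05.

23:06:00;05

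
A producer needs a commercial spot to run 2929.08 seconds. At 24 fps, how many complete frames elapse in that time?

Frames = 2929.08 × 24 = 1757448/25 ≈ 70297.9200.
Complete frames: 70297.

70297 frames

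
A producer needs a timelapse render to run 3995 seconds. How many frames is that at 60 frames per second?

239700 frames

Frames = 3995 × 60 = 239700.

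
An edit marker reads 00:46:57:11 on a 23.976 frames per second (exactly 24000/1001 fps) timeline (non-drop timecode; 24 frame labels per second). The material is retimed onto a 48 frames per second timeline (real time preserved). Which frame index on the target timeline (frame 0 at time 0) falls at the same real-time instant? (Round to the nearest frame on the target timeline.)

frame 135373

Source frame index: (0×3600 + 46×60 + 57) × 24 + 11 = 67619.
Real time: 67619 / (24000/1001) = 67686619/24000 s.
Target frame: (67686619/24000) × (48) = 67686619/500 ≈ 135373.238 → 135373.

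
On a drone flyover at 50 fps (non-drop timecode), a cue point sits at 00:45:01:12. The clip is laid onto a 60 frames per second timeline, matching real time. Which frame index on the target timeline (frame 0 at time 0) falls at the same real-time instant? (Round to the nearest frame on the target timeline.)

frame 162074

Source frame index: (0×3600 + 45×60 + 1) × 50 + 12 = 135062.
Real time: 135062 / (50) = 67531/25 s.
Target frame: (67531/25) × (60) = 810372/5 ≈ 162074.400 → 162074.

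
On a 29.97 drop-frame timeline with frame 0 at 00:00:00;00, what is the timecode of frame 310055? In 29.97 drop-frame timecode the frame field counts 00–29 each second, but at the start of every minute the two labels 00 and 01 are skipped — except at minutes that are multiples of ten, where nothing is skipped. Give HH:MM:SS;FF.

02:52:25;15

Ten DF minutes hold 17982 frames, so frame 310055 lies in block 17 (frames 305694–323675) with 4361 frames into that block.
The block's first minute is 1800 frames and the rest 1798 each; 4361 frames reaches minute 2, so 17 × 18 + 2 × 2 = 310 labels have been skipped so far.
Adding those back, label number 310055 + 310 = 310365 at 30 labels/s is 10345 s + 15 f = 2 h 52 min 25 s frame 15, i.e. 02:52:25;15.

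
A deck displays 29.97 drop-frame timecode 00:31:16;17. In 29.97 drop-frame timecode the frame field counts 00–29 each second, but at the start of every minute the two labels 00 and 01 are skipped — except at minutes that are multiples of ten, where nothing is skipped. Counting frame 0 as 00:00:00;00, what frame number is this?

56241

Complete 10-minute blocks: 3, each 17982 frames → 53946.
Remaining 1 whole minute in the current block: 1800 + 0 × 1798 = 1800 frames.
Within the current minute: 16 × 30 + 17 − 2 = 495 (labels ;00/;01 skipped at this minute). Total = 53946 + 1800 + 495 = 56241.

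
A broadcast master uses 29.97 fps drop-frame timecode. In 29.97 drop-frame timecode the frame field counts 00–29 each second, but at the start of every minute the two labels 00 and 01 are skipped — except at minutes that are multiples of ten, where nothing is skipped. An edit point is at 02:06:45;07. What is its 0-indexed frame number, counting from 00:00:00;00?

Complete 10-minute blocks: 12, each 17982 frames → 215784.
Remaining 6 whole minutes in the current block: 1800 + 5 × 1798 = 10790 frames.
Within the current minute: 45 × 30 + 7 − 2 = 1355 (labels ;00/;01 skipped at this minute). Total = 215784 + 10790 + 1355 = 227929.

227929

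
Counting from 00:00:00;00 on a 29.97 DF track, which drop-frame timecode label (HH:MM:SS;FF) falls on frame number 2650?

Each 10-minute DF block holds 10 × 60 × 30 − 9 × 2 = 17982 frames. 2650 ÷ 17982 → 0 full blocks, remainder 2650.
Within the partial block the first minute is 1800 frames and each further minute 1798, so 1 further minute boundary passed. Total skipped labels = 18 × 0 + 2 × 1 = 2.
Non-drop label index = 2650 + 2 = 2652; at 30 labels/s that is 00:01:28:12, i.e. DF 00:01:28;12.

00:01:28;12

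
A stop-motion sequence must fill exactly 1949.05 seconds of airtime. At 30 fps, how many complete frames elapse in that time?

Frames = 1949.05 × 30 = 116943/2 ≈ 58471.5000.
Complete frames: 58471.

58471 frames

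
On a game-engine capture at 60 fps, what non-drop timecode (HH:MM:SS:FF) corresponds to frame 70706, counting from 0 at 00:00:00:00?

70706 ÷ 60 = 1178 full seconds, remainder 26 frames.
1178 s = 0 h 19 min 38 s.
Timecode: 00:19:38:26.

00:19:38:26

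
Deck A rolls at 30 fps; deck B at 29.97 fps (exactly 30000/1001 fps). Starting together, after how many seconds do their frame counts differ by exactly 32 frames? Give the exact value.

16016/15 seconds

The gap grows by |30000/1001 − 30| = 30/1001 frames per second.
Time for a 32-frame gap: 32 ÷ (30/1001) = 16016/15 s.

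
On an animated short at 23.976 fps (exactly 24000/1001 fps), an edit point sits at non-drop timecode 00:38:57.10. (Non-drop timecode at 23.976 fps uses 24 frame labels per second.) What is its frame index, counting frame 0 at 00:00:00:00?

Total seconds to the label: (0 × 3600 + 38 × 60 + 57) = 2337.
Frame index = 2337 × 24 + 10 = 56098.

56098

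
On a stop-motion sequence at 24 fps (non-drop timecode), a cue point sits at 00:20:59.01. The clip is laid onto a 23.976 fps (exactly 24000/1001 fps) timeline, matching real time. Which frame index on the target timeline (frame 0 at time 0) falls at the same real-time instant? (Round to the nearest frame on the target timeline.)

Source frame index: (0×3600 + 20×60 + 59) × 24 + 1 = 30217.
Real time: 30217 / (24) = 30217/24 s.
Target frame: (30217/24) × (24000/1001) = 2747000/91 ≈ 30186.813 → 30187.

frame 30187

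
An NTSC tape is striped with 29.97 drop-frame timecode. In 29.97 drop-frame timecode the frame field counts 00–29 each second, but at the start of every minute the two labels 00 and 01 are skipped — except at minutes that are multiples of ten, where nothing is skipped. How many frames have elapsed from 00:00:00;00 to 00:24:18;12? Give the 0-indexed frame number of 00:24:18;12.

43708

As if non-drop at 30 labels/s: (0 × 3600 + 24 × 60 + 18) × 30 + 12 = 43752.
Minute boundaries passed: 24; those not divisible by 10: 24 − 2 = 22; dropped labels = 2 × 22 = 44.
Actual frame index = 43752 − 44 = 43708.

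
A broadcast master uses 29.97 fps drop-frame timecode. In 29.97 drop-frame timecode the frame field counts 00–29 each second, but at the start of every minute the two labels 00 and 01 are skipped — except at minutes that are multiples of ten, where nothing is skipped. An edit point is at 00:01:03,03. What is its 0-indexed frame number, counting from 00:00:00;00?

1891

As if non-drop at 30 labels/s: (0 × 3600 + 1 × 60 + 3) × 30 + 3 = 1893.
Minute boundaries passed: 1; those not divisible by 10: 1 − 0 = 1; dropped labels = 2 × 1 = 2.
Actual frame index = 1893 − 2 = 1891.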